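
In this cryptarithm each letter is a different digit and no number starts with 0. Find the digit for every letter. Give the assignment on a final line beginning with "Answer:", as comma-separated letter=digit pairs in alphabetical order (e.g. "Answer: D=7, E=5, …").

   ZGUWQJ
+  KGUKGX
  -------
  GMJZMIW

Step 1. [col 1: J + X ≡ W (mod 10)] W=6 is one option consistent with column 1 (J + X ≡ W (mod 10), carry-in 0) — take it ⇒ W=6.
Step 2. [G] G is the leading digit of a 7-digit sum of two 6-digit numbers; the final carry is exactly 1, so G=1.
Step 3. [col 1: J + X ≡ W (mod 10)] J=2 is one option consistent with column 1 (J + X ≡ W (mod 10), carry-in 0) — take it ⇒ J=2.
Step 4. [col 1: J + X ≡ W (mod 10)] column 1: given J=2, W=6, carry-in 0, and digits 1,2,6 already taken and all letters distinct, J+X≡W (mod 10) forces X=4, so X=4.
Step 5. [col 2: Q + G ≡ I (mod 10)] no forcing yet in column 2 (carry-in 0); Q=9 is free and consistent — try it. So Q=9.
Step 6. [col 2: Q + G ≡ I (mod 10)] from column 2 (Q=9, G=1, carry-in 0, digits 1,2,4,6,9 already taken and all letters distinct): I must equal 0, so I=0.
Step 7. [col 3: W + K ≡ M (mod 10)] in column 3 we have W+K≡M with carry-in 1; given W=6 and digits 0,1,2,4,6,9 already taken and all letters distinct, that pins K to 8, so K=8.
Step 8. [col 3: W + K ≡ M (mod 10)] column 3: given W=6, K=8, carry-in 1, and digits 0,1,2,4,6,8,9 already taken and all letters distinct, W+K≡M (mod 10) forces M=5. So M=5.
Step 9. [col 4: U + U ≡ Z (mod 10)] from column 4 (nothing yet, carry-in 1, digits 0,1,2,4,5,6,8,9 already taken and all letters distinct): Z must equal 7, so Z=7.
Step 10. [col 4: U + U ≡ Z (mod 10)] column 4: given Z=7, carry-in 1, and digits 0,1,2,4,5,6,7,8,9 already taken and all letters distinct, U+U≡Z (mod 10) forces U=3. So U=3.

Answer: G=1, I=0, J=2, K=8, M=5, Q=9, U=3, W=6, X=4, Z=7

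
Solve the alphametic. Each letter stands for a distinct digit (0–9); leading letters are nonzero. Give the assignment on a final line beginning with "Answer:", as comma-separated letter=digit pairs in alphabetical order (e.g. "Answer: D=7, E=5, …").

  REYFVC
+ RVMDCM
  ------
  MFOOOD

Step 1. [col 1: C + M ≡ D (mod 10)] several values work for D in column 1 (C + M ≡ D (mod 10), carry-in 0); try D=8. So D=8.
Step 2. [col 1: C + M ≡ D (mod 10)] no forcing yet in column 1 (carry-in 0); M=6 is free and consistent — try it. So M=6.
Step 3. [col 1: C + M ≡ D (mod 10)] from column 1 (M=6, D=8, carry-in 0, digits 6,8 already taken and all letters distinct): C must equal 2, so C=2.
Step 4. [col 2: V + C ≡ O (mod 10)] V=5 is one option consistent with column 2 (V + C ≡ O (mod 10), carry-in 0) — take it. So V=5.
Step 5. [col 2: V + C ≡ O (mod 10)] column 2 reads V+C+carry(0)=O with V=5, C=2; with digits 2,5,6,8 already taken and all letters distinct, the only value for O is 7 ⇒ O=7.
Step 6. [col 3: F + D ≡ O (mod 10)] in column 3 we have F+D≡O with carry-in 0; given D=8, O=7 and digits 2,5,6,7,8 already taken and all letters distinct, that pins F to 9. So F=9.
Step 7. [col 4: Y + M ≡ O (mod 10)] in column 4 we have Y+M≡O with carry-in 1; given M=6, O=7 and digits 2,5,6,7,8,9 already taken and all letters distinct, that pins Y to 0 ⇒ Y=0.
Step 8. [col 5: E + V ≡ F (mod 10)] in column 5 we have E+V≡F with carry-in 0; given V=5, F=9 and digits 0,2,5,6,7,8,9 already taken and all letters distinct, that pins E to 4 ⇒ E=4.
Step 9. [col 6: R + R ≡ M (mod 10)] column 6 reads R+R+carry(0)=M with M=6; with digits 0,2,4,5,6,7,8,9 already taken and all letters distinct, the only value for R is 3 ⇒ R=3.

Answer: C=2, D=8, E=4, F=9, M=6, O=7, R=3, V=5, Y=0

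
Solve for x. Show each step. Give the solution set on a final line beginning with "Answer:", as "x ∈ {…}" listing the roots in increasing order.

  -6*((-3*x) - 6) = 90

Step 1. [-6*((-3*x) - 6) = 90] -6 out front; divide by -6, so div: (-3*x) - 6 = -15.
Step 2. [(-3*x) - 6 = -15] 6 comes off first (add 6). So sub: -3*x = -9.
Step 3. [-3*x = -9] divide by the outer -3 ⇒ div: x = 3.

Answer: x ∈ {3}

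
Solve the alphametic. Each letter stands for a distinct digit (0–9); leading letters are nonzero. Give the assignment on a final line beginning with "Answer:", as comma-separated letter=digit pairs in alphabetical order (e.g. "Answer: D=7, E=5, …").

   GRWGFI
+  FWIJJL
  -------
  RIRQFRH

Step 1. [col 1: I + L ≡ H (mod 10)] several values work for H in column 1 (I + L ≡ H (mod 10), carry-in 0); try H=0. So H=0.
Step 2. [col 1: I + L ≡ H (mod 10)] column 1 (I + L ≡ H (mod 10), carry-in 0) doesn't pin I yet; pick I=4 and continue. So I=4.
Step 3. [col 1: I + L ≡ H (mod 10)] from column 1 (I=4, H=0, carry-in 0, digits 0,4 already taken and all letters distinct): L must equal 6, so L=6.
Step 4. [col 2: F + J ≡ R (mod 10)] column 2 (F + J ≡ R (mod 10), carry-in 1) doesn't pin J yet; pick J=2 and continue, so J=2.
Step 5. [col 2: F + J ≡ R (mod 10)] no forcing yet in column 2 (carry-in 1); R=1 is free and consistent — try it, so R=1.
Step 6. [col 2: F + J ≡ R (mod 10)] in column 2 we have F+J≡R with carry-in 1; given J=2, R=1 and digits 0,1,2,4,6 already taken and all letters distinct, that pins F to 8, so F=8.
Step 7. [col 3: G + J ≡ F (mod 10)] column 3: given J=2, F=8, carry-in 1, and digits 0,1,2,4,6,8 already taken and all letters distinct, G+J≡F (mod 10) forces G=5 ⇒ G=5.
Step 8. [col 4: W + I ≡ Q (mod 10)] several values work for Q in column 4 (W + I ≡ Q (mod 10), carry-in 0); try Q=3, so Q=3.
Step 9. [col 4: W + I ≡ Q (mod 10)] column 4: given I=4, Q=3, carry-in 0, and digits 0,1,2,3,4,5,6,8 already taken and all letters distinct, W+I≡Q (mod 10) forces W=9 ⇒ W=9.

Answer: F=8, G=5, H=0, I=4, J=2, L=6, Q=3, R=1, W=9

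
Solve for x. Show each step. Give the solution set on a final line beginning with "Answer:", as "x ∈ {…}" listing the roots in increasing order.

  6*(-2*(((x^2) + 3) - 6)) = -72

Step 1. [6*(-2*(((x^2) + 3) - 6)) = -72] LHS = 6·(…); ÷6 both sides. So div: -2*(((x^2) + 3) - 6) = -12.
Step 2. [-2*(((x^2) + 3) - 6) = -12] -2 out front; divide by -2 ⇒ div: ((x^2) + 3) - 6 = 6.
Step 3. [((x^2) + 3) - 6 = 6] -6 is outermost — add 6 both sides. So sub: (x^2) + 3 = 12.
Step 4. [(x^2) + 3 = 12] +3 is outermost — subtract 3 both sides. So sub: x^2 = 9.
Step 5. [x^2 = 9] LHS squared, RHS 9 ≥ 0: apply √ (±). So sqrt: x = 3 or -3.

Answer: x ∈ {-3, 3}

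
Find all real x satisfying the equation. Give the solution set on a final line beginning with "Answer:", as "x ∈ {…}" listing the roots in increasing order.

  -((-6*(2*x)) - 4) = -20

Step 1. [-((-6*(2*x)) - 4) = -20] leading − — multiply by −1, so neg: (-6*(2*x)) - 4 = 20.
Step 2. [(-6*(2*x)) - 4 = 20] add 4: x sits inside (… - 4), so sub: -6*(2*x) = 24.
Step 3. [-6*(2*x) = 24] leading coefficient -6: divide by -6, so div: 2*x = -4.
Step 4. [2*x = -4] 2 out front; divide by 2. So div: x = -2.

Answer: x ∈ {-2}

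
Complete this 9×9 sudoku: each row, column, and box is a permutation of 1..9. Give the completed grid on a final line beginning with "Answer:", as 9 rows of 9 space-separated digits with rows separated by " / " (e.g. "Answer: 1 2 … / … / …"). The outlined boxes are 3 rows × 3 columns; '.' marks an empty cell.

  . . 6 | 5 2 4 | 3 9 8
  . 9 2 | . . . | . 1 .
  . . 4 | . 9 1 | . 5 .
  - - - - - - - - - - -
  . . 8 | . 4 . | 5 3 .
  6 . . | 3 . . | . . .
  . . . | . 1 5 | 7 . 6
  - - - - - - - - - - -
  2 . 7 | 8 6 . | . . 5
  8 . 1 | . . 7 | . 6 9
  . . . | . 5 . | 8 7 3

Step 1. [r9c3∈{9}] r9c3 has the single candidate 9 ⇒ r9c3=9.
Step 2. [r9c1∈{4}] r9c1 has the single candidate 4 ⇒ r9c1=4.
Step 3. [r7c2∈{3}] r7c2 is down to just 3 ⇒ r7c2=3.
Step 4. [r5c7∈{1,2,4,9}] 9 has one home in col 7: r5c7 ⇒ r5c7=9.
Step 5. [r9c6∈{2}] nothing but 2 survives at r9c6, so r9c6=2.
Step 6. [r2c6∈{3,6,8}] across col 6, 3 lands solely at r2c6 ⇒ r2c6=3.
Step 7. [r7c8∈{4}] nothing but 4 survives at r7c8. So r7c8=4.
Step 8. [r5c9∈{1,2,4}] r5c9 is the only open cell in box 6 admitting 4 ⇒ r5c9=4.
Step 9. [r5c2∈{1,2,5,7}] 1 has one home in row 5: r5c2, so r5c2=1.
Step 10. [r1c2∈{7}] r1c2 is down to just 7 ⇒ r1c2=7.
Step 11. [r4c2∈{2}] r4c2 has the single candidate 2. So r4c2=2.
Step 12. [r5c5∈{7,8}] row 5 places 7 nowhere but r5c5. So r5c5=7.
Step 13. [r6c8∈{2,8}] in row 6, 8 fits only at r6c8. So r6c8=8.
Step 14. [r2c9∈{7}] r2c9's peers cover all but 7 ⇒ r2c9=7.
Step 15. [r2c4∈{6}] r2c4 has the single candidate 6. So r2c4=6.
Step 16. [r4c4∈{9}] only 9 remains possible at r4c4 ⇒ r4c4=9.
Step 17. [r3c7∈{2,6}] across row 3, 6 lands solely at r3c7 ⇒ r3c7=6.
Step 18. [r6c3∈{3}] r6c3 has the single candidate 3, so r6c3=3.
Step 19. [r3c1∈{3}] only 3 remains possible at r3c1, so r3c1=3.
Step 20. [r2c1∈{5}] nothing but 5 survives at r2c1 ⇒ r2c1=5.
Step 21. [r3c9∈{2}] only 2 remains possible at r3c9. So r3c9=2.
Step 22. [r4c1∈{7}] r4c1 has the single candidate 7 ⇒ r4c1=7.
Step 23. [r7c6∈{9}] r7c6 is down to just 9 ⇒ r7c6=9.
Step 24. [r6c2∈{4}] r6c2 has the single candidate 4. So r6c2=4.
Step 25. [r3c2∈{8}] r3c2's peers cover all but 8. So r3c2=8.
Step 26. [r4c6∈{6}] only 6 remains possible at r4c6 ⇒ r4c6=6.
Step 27. [r5c8∈{2}] nothing but 2 survives at r5c8, so r5c8=2.
Step 28. [r9c4∈{1}] only 1 remains possible at r9c4 ⇒ r9c4=1.
Step 29. [r6c1∈{9}] r6c1 has the single candidate 9, so r6c1=9.
Step 30. [r4c9∈{1}] only 1 remains possible at r4c9, so r4c9=1.
Step 31. [r5c3∈{5}] r5c3 has the single candidate 5, so r5c3=5.
Step 32. [r8c2∈{5}] r8c2 has the single candidate 5 ⇒ r8c2=5.
Step 33. [r3c4∈{7}] r3c4's peers cover all but 7. So r3c4=7.
Step 34. [r7c7∈{1}] r7c7 is down to just 1, so r7c7=1.
Step 35. [r1c1∈{1}] only 1 remains possible at r1c1, so r1c1=1.
Step 36. [r2c5∈{8}] r2c5's peers cover all but 8, so r2c5=8.
Step 37. [r8c4∈{4}] r8c4 has the single candidate 4, so r8c4=4.
Step 38. [r6c4∈{2}] only 2 remains possible at r6c4, so r6c4=2.
Step 39. [r2c7∈{4}] only 4 remains possible at r2c7 ⇒ r2c7=4.
Step 40. [r5c6∈{8}] r5c6 is down to just 8. So r5c6=8.
Step 41. [r8c7∈{2}] r8c7 is down to just 2. So r8c7=2.
Step 42. [r9c2∈{6}] r9c2's peers cover all but 6. So r9c2=6.
Step 43. [r8c5∈{3}] nothing but 3 survives at r8c5 ⇒ r8c5=3.

Answer: 1 7 6 5 2 4 3 9 8 / 5 9 2 6 8 3 4 1 7 / 3 8 4 7 9 1 6 5 2 / 7 2 8 9 4 6 5 3 1 / 6 1 5 3 7 8 9 2 4 / 9 4 3 2 1 5 7 8 6 / 2 3 7 8 6 9 1 4 5 / 8 5 1 4 3 7 2 6 9 / 4 6 9 1 5 2 8 7 3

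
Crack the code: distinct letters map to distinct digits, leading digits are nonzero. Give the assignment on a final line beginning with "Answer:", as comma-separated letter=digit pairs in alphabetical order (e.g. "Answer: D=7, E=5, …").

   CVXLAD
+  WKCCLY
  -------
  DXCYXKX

Step 1. [col 1: D + Y ≡ X (mod 10)] no forcing yet in column 1 (carry-in 0); D=1 is free and consistent — try it, so D=1.
Step 2. [col 1: D + Y ≡ X (mod 10)] column 1 (D + Y ≡ X (mod 10), carry-in 0) doesn't pin X yet; pick X=3 and continue. So X=3.
Step 3. [col 1: D + Y ≡ X (mod 10)] column 1 reads D+Y+carry(0)=X with D=1, X=3; with digits 1,3 already taken and all letters distinct, the only value for Y is 2 ⇒ Y=2.
Step 4. [col 2: A + L ≡ K (mod 10)] K=0 is one option consistent with column 2 (A + L ≡ K (mod 10), carry-in 0) — take it ⇒ K=0.
Step 5. [col 2: A + L ≡ K (mod 10)] several values work for L in column 2 (A + L ≡ K (mod 10), carry-in 0); try L=4. So L=4.
Step 6. [col 2: A + L ≡ K (mod 10)] column 2: given L=4, K=0, carry-in 0, and digits 0,1,2,3,4 already taken and all letters distinct, A+L≡K (mod 10) forces A=6. So A=6.
Step 7. [col 3: L + C ≡ X (mod 10)] column 3 reads L+C+carry(1)=X with L=4, X=3; with digits 0,1,2,3,4,6 already taken and all letters distinct, the only value for C is 8, so C=8.
Step 8. [col 5: V + K ≡ C (mod 10)] in column 5 we have V+K≡C with carry-in 1; given K=0, C=8 and digits 0,1,2,3,4,6,8 already taken and all letters distinct, that pins V to 7, so V=7.
Step 9. [col 6: C + W ≡ X (mod 10)] from column 6 (C=8, X=3, carry-in 0, digits 0,1,2,3,4,6,7,8 already taken and all letters distinct): W must equal 5. So W=5.

Answer: A=6, C=8, D=1, K=0, L=4, V=7, W=5, X=3, Y=2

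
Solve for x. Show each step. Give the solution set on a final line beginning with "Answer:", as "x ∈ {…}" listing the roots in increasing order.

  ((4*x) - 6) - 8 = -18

Step 1. [((4*x) - 6) - 8 = -18] 8 comes off first (add 8). So sub: (4*x) - 6 = -10.
Step 2. [(4*x) - 6 = -10] peel the -6: add 6 from each side ⇒ sub: 4*x = -4.
Step 3. [4*x = -4] LHS = 4·(…); ÷4 both sides ⇒ div: x = -1.

Answer: x ∈ {-1}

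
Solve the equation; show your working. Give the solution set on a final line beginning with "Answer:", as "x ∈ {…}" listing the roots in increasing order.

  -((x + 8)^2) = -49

Step 1. [-((x + 8)^2) = -49] LHS negated; negate both sides, so neg: (x + 8)^2 = 49.
Step 2. [(x + 8)^2 = 49] 49 ≥ 0, LHS is (·)² — take ±√ ⇒ sqrt: x + 8 = 7 or -7.
Step 3. [x + 8 = 7 or -7] peel the +8: subtract 8 from each side ⇒ sub: x = -1 or -15.

Answer: x ∈ {-15, -1}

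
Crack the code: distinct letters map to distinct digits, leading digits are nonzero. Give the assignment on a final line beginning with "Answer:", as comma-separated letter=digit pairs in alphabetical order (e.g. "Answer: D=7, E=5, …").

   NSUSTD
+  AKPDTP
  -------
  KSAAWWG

Step 1. [col 1: D + P ≡ G (mod 10)] column 1 (D + P ≡ G (mod 10), carry-in 0) doesn't pin D yet; pick D=2 and continue ⇒ D=2.
Step 2. [col 1: D + P ≡ G (mod 10)] P=4 is one option consistent with column 1 (D + P ≡ G (mod 10), carry-in 0) — take it, so P=4.
Step 3. [col 1: D + P ≡ G (mod 10)] from column 1 (D=2, P=4, carry-in 0, digits 2,4 already taken and all letters distinct): G must equal 6, so G=6.
Step 4. [col 2: T + T ≡ W (mod 10)] no forcing yet in column 2 (carry-in 0); T=5 is free and consistent — try it, so T=5.
Step 5. [col 2: T + T ≡ W (mod 10)] from column 2 (T=5, carry-in 0, digits 2,4,5,6 already taken and all letters distinct): W must equal 0 ⇒ W=0.
Step 6. [col 3: S + D ≡ W (mod 10)] in column 3 we have S+D≡W with carry-in 1; given D=2, W=0 and digits 0,2,4,5,6 already taken and all letters distinct, that pins S to 7, so S=7.
Step 7. [col 4: U + P ≡ A (mod 10)] several values work for A in column 4 (U + P ≡ A (mod 10), carry-in 1); try A=8 ⇒ A=8.
Step 8. [K] adding two 6-digit numbers gives at most 6+1 digits, and here it does — K is that final carry and must be 1, so K=1.
Step 9. [col 4: U + P ≡ A (mod 10)] column 4 reads U+P+carry(1)=A with P=4, A=8; with digits 0,1,2,4,5,6,7,8 already taken and all letters distinct, the only value for U is 3. So U=3.
Step 10. [col 6: N + A ≡ S (mod 10)] column 6 reads N+A+carry(0)=S with A=8, S=7; with digits 0,1,2,3,4,5,6,7,8 already taken and all letters distinct, the only value for N is 9. So N=9.

Answer: A=8, D=2, G=6, K=1, N=9, P=4, S=7, T=5, U=3, W=0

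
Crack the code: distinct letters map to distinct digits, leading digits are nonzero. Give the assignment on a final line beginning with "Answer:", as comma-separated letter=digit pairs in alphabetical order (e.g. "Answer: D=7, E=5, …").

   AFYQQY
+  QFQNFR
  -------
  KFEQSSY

Step 1. [K] adding two 6-digit numbers gives at most 6+1 digits, and here it does — K is that final carry and must be 1 ⇒ K=1.
Step 2. [col 1: Y + R ≡ Y (mod 10)] from column 1 (nothing yet, carry-in 0, digits 1 already taken and all letters distinct): R must equal 0, so R=0.
Step 3. [col 1: Y + R ≡ Y (mod 10)] column 1 (Y + R ≡ Y (mod 10), carry-in 0) doesn't pin Y yet; pick Y=9 and continue ⇒ Y=9.
Step 4. [col 2: Q + F ≡ S (mod 10)] S=4 is one option consistent with column 2 (Q + F ≡ S (mod 10), carry-in 0) — take it. So S=4.
Step 5. [col 2: Q + F ≡ S (mod 10)] no forcing yet in column 2 (carry-in 0); Q=8 is free and consistent — try it, so Q=8.
Step 6. [col 2: Q + F ≡ S (mod 10)] in column 2 we have Q+F≡S with carry-in 0; given Q=8, S=4 and digits 0,1,4,8,9 already taken and all letters distinct, that pins F to 6, so F=6.
Step 7. [col 3: Q + N ≡ S (mod 10)] in column 3 we have Q+N≡S with carry-in 1; given Q=8, S=4 and digits 0,1,4,6,8,9 already taken and all letters distinct, that pins N to 5 ⇒ N=5.
Step 8. [col 5: F + F ≡ E (mod 10)] column 5 reads F+F+carry(1)=E with F=6; with digits 0,1,4,5,6,8,9 already taken and all letters distinct, the only value for E is 3, so E=3.
Step 9. [col 6: A + Q ≡ F (mod 10)] from column 6 (Q=8, F=6, carry-in 1, digits 0,1,3,4,5,6,8,9 already taken and all letters distinct): A must equal 7 ⇒ A=7.

Answer: A=7, E=3, F=6, K=1, N=5, Q=8, R=0, S=4, Y=9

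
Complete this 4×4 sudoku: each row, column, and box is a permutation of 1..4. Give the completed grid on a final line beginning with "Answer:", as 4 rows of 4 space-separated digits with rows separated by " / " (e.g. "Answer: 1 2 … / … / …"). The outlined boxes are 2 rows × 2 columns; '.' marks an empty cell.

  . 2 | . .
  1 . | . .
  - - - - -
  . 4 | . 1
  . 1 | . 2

Step 1. [r3c3∈{3}] r3c3 has the single candidate 3, so r3c3=3.
Step 2. [r1c1∈{3,4}] across col 1, 4 lands solely at r1c1, so r1c1=4.
Step 3. [r2c4∈{3,4}] col 4 places 4 nowhere but r2c4 ⇒ r2c4=4.
Step 4. [r2c3∈{2}] only 2 remains possible at r2c3, so r2c3=2.
Step 5. [r1c4∈{3}] r1c4's peers cover all but 3, so r1c4=3.
Step 6. [r1c3∈{1}] r1c3's peers cover all but 1. So r1c3=1.
Step 7. [r4c1∈{3}] nothing but 3 survives at r4c1 ⇒ r4c1=3.
Step 8. [r4c3∈{4}] r4c3 is down to just 4, so r4c3=4.
Step 9. [r3c1∈{2}] r3c1 has the single candidate 2, so r3c1=2.
Step 10. [r2c2∈{3}] r2c2 is down to just 3. So r2c2=3.

Answer: 4 2 1 3 / 1 3 2 4 / 2 4 3 1 / 3 1 4 2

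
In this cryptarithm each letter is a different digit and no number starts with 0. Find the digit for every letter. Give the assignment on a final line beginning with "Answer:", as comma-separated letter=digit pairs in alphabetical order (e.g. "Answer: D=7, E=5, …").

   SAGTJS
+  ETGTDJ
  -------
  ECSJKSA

Step 1. [col 1: S + J ≡ A (mod 10)] several values work for A in column 1 (S + J ≡ A (mod 10), carry-in 0); try A=5, so A=5.
Step 2. [col 1: S + J ≡ A (mod 10)] no forcing yet in column 1 (carry-in 0); S=9 is free and consistent — try it. So S=9.
Step 3. [E] adding two 6-digit numbers gives at most 6+1 digits, and here it does — E is that final carry and must be 1, so E=1.
Step 4. [col 1: S + J ≡ A (mod 10)] column 1: given S=9, A=5, carry-in 0, and digits 1,5,9 already taken and all letters distinct, S+J≡A (mod 10) forces J=6, so J=6.
Step 5. [col 2: J + D ≡ S (mod 10)] from column 2 (J=6, S=9, carry-in 1, digits 1,5,6,9 already taken and all letters distinct): D must equal 2, so D=2.
Step 6. [col 3: T + T ≡ K (mod 10)] several values work for T in column 3 (T + T ≡ K (mod 10), carry-in 0); try T=4, so T=4.
Step 7. [col 3: T + T ≡ K (mod 10)] in column 3 we have T+T≡K with carry-in 0; given T=4 and digits 1,2,4,5,6,9 already taken and all letters distinct, that pins K to 8, so K=8.
Step 8. [col 4: G + G ≡ J (mod 10)] column 4 reads G+G+carry(0)=J with J=6; with digits 1,2,4,5,6,8,9 already taken and all letters distinct, the only value for G is 3, so G=3.
Step 9. [col 6: S + E ≡ C (mod 10)] from column 6 (S=9, E=1, carry-in 0, digits 1,2,3,4,5,6,8,9 already taken and all letters distinct): C must equal 0. So C=0.

Answer: A=5, C=0, D=2, E=1, G=3, J=6, K=8, S=9, T=4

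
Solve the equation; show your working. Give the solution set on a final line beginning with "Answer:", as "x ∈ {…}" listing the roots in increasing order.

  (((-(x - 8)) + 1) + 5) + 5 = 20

Step 1. [(((-(x - 8)) + 1) + 5) + 5 = 20] 5 comes off first (subtract 5), so sub: ((-(x - 8)) + 1) + 5 = 15.
Step 2. [((-(x - 8)) + 1) + 5 = 15] +5 is outermost — subtract 5 both sides ⇒ sub: (-(x - 8)) + 1 = 10.
Step 3. [(-(x - 8)) + 1 = 10] subtract 1: x sits inside (… + 1) ⇒ sub: -(x - 8) = 9.
Step 4. [-(x - 8) = 9] flip signs both sides, so neg: x - 8 = -9.
Step 5. [x - 8 = -9] 8 comes off first (add 8), so sub: x = -1.

Answer: x ∈ {-1}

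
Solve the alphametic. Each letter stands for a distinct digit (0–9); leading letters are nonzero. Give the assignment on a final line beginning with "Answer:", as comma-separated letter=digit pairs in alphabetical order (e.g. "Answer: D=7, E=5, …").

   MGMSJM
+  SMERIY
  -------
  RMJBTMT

Step 1. [col 1: M + Y ≡ T (mod 10)] several values work for Y in column 1 (M + Y ≡ T (mod 10), carry-in 0); try Y=2, so Y=2.
Step 2. [R] adding two 6-digit numbers gives at most 6+1 digits, and here it does — R is that final carry and must be 1. So R=1.
Step 3. [col 1: M + Y ≡ T (mod 10)] no forcing yet in column 1 (carry-in 0); T=0 is free and consistent — try it. So T=0.
Step 4. [col 1: M + Y ≡ T (mod 10)] column 1 reads M+Y+carry(0)=T with Y=2, T=0; with digits 0,1,2 already taken and all letters distinct, the only value for M is 8. So M=8.
Step 5. [col 2: J + I ≡ M (mod 10)] no forcing yet in column 2 (carry-in 1); J=4 is free and consistent — try it, so J=4.
Step 6. [col 2: J + I ≡ M (mod 10)] column 2: given J=4, M=8, carry-in 1, and digits 0,1,2,4,8 already taken and all letters distinct, J+I≡M (mod 10) forces I=3 ⇒ I=3.
Step 7. [col 3: S + R ≡ T (mod 10)] in column 3 we have S+R≡T with carry-in 0; given R=1, T=0 and digits 0,1,2,3,4,8 already taken and all letters distinct, that pins S to 9, so S=9.
Step 8. [col 4: M + E ≡ B (mod 10)] several values work for B in column 4 (M + E ≡ B (mod 10), carry-in 1); try B=6. So B=6.
Step 9. [col 4: M + E ≡ B (mod 10)] in column 4 we have M+E≡B with carry-in 1; given M=8, B=6 and digits 0,1,2,3,4,6,8,9 already taken and all letters distinct, that pins E to 7 ⇒ E=7.
Step 10. [col 5: G + M ≡ J (mod 10)] in column 5 we have G+M≡J with carry-in 1; given M=8, J=4 and digits 0,1,2,3,4,6,7,8,9 already taken and all letters distinct, that pins G to 5, so G=5.

Answer: B=6, E=7, G=5, I=3, J=4, M=8, R=1, S=9, T=0, Y=2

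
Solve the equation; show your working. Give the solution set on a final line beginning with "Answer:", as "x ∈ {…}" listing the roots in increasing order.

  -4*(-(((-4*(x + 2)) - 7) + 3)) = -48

Step 1. [-4*(-(((-4*(x + 2)) - 7) + 3)) = -48] divide by the outer -4, so div: -(((-4*(x + 2)) - 7) + 3) = 12.
Step 2. [-(((-4*(x + 2)) - 7) + 3) = 12] flip signs both sides. So neg: ((-4*(x + 2)) - 7) + 3 = -12.
Step 3. [((-4*(x + 2)) - 7) + 3 = -12] 3 comes off first (subtract 3), so sub: (-4*(x + 2)) - 7 = -15.
Step 4. [(-4*(x + 2)) - 7 = -15] peel the -7: add 7 from each side, so sub: -4*(x + 2) = -8.
Step 5. [-4*(x + 2) = -8] leading coefficient -4: divide by -4, so div: x + 2 = 2.
Step 6. [x + 2 = 2] +2 is outermost — subtract 2 both sides ⇒ sub: x = 0.

Answer: x ∈ {0}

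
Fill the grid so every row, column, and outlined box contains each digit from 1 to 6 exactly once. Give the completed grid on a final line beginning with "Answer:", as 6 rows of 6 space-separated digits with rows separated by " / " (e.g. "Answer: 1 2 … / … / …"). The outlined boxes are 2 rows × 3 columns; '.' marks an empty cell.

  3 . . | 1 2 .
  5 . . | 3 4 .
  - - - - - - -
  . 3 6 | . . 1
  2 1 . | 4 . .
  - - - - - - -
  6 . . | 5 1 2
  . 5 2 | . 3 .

Step 1. [r2c6∈{6}] only 6 remains possible at r2c6, so r2c6=6.
Step 2. [r5c2∈{4}] r5c2's peers cover all but 4, so r5c2=4.
Step 3. [r4c3∈{5}] r4c3 has the single candidate 5, so r4c3=5.
Step 4. [r4c6∈{3}] nothing but 3 survives at r4c6 ⇒ r4c6=3.
Step 5. [r4c5∈{6}] r4c5 is down to just 6 ⇒ r4c5=6.
Step 6. [r1c3∈{4}] only 4 remains possible at r1c3, so r1c3=4.
Step 7. [r2c3∈{1}] nothing but 1 survives at r2c3. So r2c3=1.
Step 8. [r3c4∈{2}] nothing but 2 survives at r3c4 ⇒ r3c4=2.
Step 9. [r3c1∈{4}] r3c1 has the single candidate 4 ⇒ r3c1=4.
Step 10. [r1c2∈{6}] r1c2 is down to just 6, so r1c2=6.
Step 11. [r2c2∈{2}] nothing but 2 survives at r2c2. So r2c2=2.
Step 12. [r6c1∈{1}] nothing but 1 survives at r6c1, so r6c1=1.
Step 13. [r5c3∈{3}] r5c3 is down to just 3 ⇒ r5c3=3.
Step 14. [r3c5∈{5}] r3c5 has the single candidate 5, so r3c5=5.
Step 15. [r6c6∈{4}] r6c6 is down to just 4. So r6c6=4.
Step 16. [r6c4∈{6}] r6c4's peers cover all but 6. So r6c4=6.
Step 17. [r1c6∈{5}] only 5 remains possible at r1c6 ⇒ r1c6=5.

Answer: 3 6 4 1 2 5 / 5 2 1 3 4 6 / 4 3 6 2 5 1 / 2 1 5 4 6 3 / 6 4 3 5 1 2 / 1 5 2 6 3 4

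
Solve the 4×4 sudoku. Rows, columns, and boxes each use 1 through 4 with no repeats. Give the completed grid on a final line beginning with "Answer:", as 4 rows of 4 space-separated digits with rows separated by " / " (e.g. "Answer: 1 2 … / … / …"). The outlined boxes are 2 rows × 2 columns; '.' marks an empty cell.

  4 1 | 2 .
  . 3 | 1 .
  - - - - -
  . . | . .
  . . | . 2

Step 1. [r3c4∈{1,3,4}] r3c4 is the only open cell in col 4 admitting 1 ⇒ r3c4=1.
Step 2. [r4c2∈{4}] only 4 remains possible at r4c2. So r4c2=4.
Step 3. [r4c3∈{3}] r4c3 is down to just 3, so r4c3=3.
Step 4. [r2c1∈{2}] only 2 remains possible at r2c1 ⇒ r2c1=2.
Step 5. [r1c4∈{3}] only 3 remains possible at r1c4. So r1c4=3.
Step 6. [r3c1∈{3}] r3c1 is down to just 3. So r3c1=3.
Step 7. [r3c3∈{4}] only 4 remains possible at r3c3 ⇒ r3c3=4.
Step 8. [r2c4∈{4}] only 4 remains possible at r2c4. So r2c4=4.
Step 9. [r4c1∈{1}] r4c1's peers cover all but 1. So r4c1=1.
Step 10. [r3c2∈{2}] nothing but 2 survives at r3c2. So r3c2=2.

Answer: 4 1 2 3 / 2 3 1 4 / 3 2 4 1 / 1 4 3 2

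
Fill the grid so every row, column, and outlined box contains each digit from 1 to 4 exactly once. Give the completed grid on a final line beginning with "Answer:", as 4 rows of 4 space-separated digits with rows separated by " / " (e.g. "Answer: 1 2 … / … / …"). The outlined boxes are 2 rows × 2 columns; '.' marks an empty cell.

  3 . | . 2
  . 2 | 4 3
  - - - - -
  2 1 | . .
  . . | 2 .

Step 1. [r4c1∈{4}] r4c1 is down to just 4, so r4c1=4.
Step 2. [r4c4∈{1}] only 1 remains possible at r4c4. So r4c4=1.
Step 3. [r1c3∈{1}] nothing but 1 survives at r1c3, so r1c3=1.
Step 4. [r3c3∈{3}] nothing but 3 survives at r3c3, so r3c3=3.
Step 5. [r4c2∈{3}] r4c2's peers cover all but 3 ⇒ r4c2=3.
Step 6. [r1c2∈{4}] only 4 remains possible at r1c2. So r1c2=4.
Step 7. [r3c4∈{4}] r3c4's peers cover all but 4, so r3c4=4.
Step 8. [r2c1∈{1}] r2c1's peers cover all but 1 ⇒ r2c1=1.

Answer: 3 4 1 2 / 1 2 4 3 / 2 1 3 4 / 4 3 2 1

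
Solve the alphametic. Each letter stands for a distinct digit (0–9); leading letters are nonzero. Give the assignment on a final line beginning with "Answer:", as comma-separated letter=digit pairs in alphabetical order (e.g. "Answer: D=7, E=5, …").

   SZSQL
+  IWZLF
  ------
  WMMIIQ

Step 1. [W] adding two 5-digit numbers gives at most 5+1 digits, and here it does — W is that final carry and must be 1. So W=1.
Step 2. [col 1: L + F ≡ Q (mod 10)] Q=6 is one option consistent with column 1 (L + F ≡ Q (mod 10), carry-in 0) — take it. So Q=6.
Step 3. [col 1: L + F ≡ Q (mod 10)] F=9 is one option consistent with column 1 (L + F ≡ Q (mod 10), carry-in 0) — take it, so F=9.
Step 4. [col 1: L + F ≡ Q (mod 10)] in column 1 we have L+F≡Q with carry-in 0; given F=9, Q=6 and digits 1,6,9 already taken and all letters distinct, that pins L to 7, so L=7.
Step 5. [col 2: Q + L ≡ I (mod 10)] from column 2 (Q=6, L=7, carry-in 1, digits 1,6,7,9 already taken and all letters distinct): I must equal 4 ⇒ I=4.
Step 6. [col 3: S + Z ≡ I (mod 10)] no forcing yet in column 3 (carry-in 1); Z=8 is free and consistent — try it, so Z=8.
Step 7. [col 3: S + Z ≡ I (mod 10)] from column 3 (Z=8, I=4, carry-in 1, digits 1,4,6,7,8,9 already taken and all letters distinct): S must equal 5, so S=5.
Step 8. [col 4: Z + W ≡ M (mod 10)] in column 4 we have Z+W≡M with carry-in 1; given Z=8, W=1 and digits 1,4,5,6,7,8,9 already taken and all letters distinct, that pins M to 0. So M=0.

Answer: F=9, I=4, L=7, M=0, Q=6, S=5, W=1, Z=8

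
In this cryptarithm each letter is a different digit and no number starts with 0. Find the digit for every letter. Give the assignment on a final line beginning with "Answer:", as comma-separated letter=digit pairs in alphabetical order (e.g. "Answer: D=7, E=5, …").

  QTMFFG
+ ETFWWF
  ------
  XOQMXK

Step 1. [col 1: G + F ≡ K (mod 10)] no forcing yet in column 1 (carry-in 0); F=6 is free and consistent — try it, so F=6.
Step 2. [col 1: G + F ≡ K (mod 10)] column 1 (G + F ≡ K (mod 10), carry-in 0) doesn't pin K yet; pick K=3 and continue ⇒ K=3.
Step 3. [col 1: G + F ≡ K (mod 10)] from column 1 (F=6, K=3, carry-in 0, digits 3,6 already taken and all letters distinct): G must equal 7, so G=7.
Step 4. [col 2: F + W ≡ X (mod 10)] no forcing yet in column 2 (carry-in 1); X=9 is free and consistent — try it ⇒ X=9.
Step 5. [col 2: F + W ≡ X (mod 10)] column 2 reads F+W+carry(1)=X with F=6, X=9; with digits 3,6,7,9 already taken and all letters distinct, the only value for W is 2. So W=2.
Step 6. [col 3: F + W ≡ M (mod 10)] in column 3 we have F+W≡M with carry-in 0; given F=6, W=2 and digits 2,3,6,7,9 already taken and all letters distinct, that pins M to 8, so M=8.
Step 7. [col 4: M + F ≡ Q (mod 10)] column 4 reads M+F+carry(0)=Q with M=8, F=6; with digits 2,3,6,7,8,9 already taken and all letters distinct, the only value for Q is 4, so Q=4.
Step 8. [col 5: T + T ≡ O (mod 10)] column 5 reads T+T+carry(1)=O with nothing yet; with digits 2,3,4,6,7,8,9 already taken and all letters distinct, the only value for O is 1. So O=1.
Step 9. [col 5: T + T ≡ O (mod 10)] column 5 (T + T ≡ O (mod 10), carry-in 1) doesn't pin T yet; pick T=0 and continue ⇒ T=0.
Step 10. [col 6: Q + E ≡ X (mod 10)] from column 6 (Q=4, X=9, carry-in 0, digits 0,1,2,3,4,6,7,8,9 already taken and all letters distinct): E must equal 5 ⇒ E=5.

Answer: E=5, F=6, G=7, K=3, M=8, O=1, Q=4, T=0, W=2, X=9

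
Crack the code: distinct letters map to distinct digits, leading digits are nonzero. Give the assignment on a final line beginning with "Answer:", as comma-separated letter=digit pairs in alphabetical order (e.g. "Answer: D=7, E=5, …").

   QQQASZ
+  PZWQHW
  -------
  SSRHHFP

Step 1. [col 1: Z + W ≡ P (mod 10)] no forcing yet in column 1 (carry-in 0); P=6 is free and consistent — try it, so P=6.
Step 2. [col 1: Z + W ≡ P (mod 10)] column 1 (Z + W ≡ P (mod 10), carry-in 0) doesn't pin Z yet; pick Z=2 and continue. So Z=2.
Step 3. [col 1: Z + W ≡ P (mod 10)] in column 1 we have Z+W≡P with carry-in 0; given Z=2, P=6 and digits 2,6 already taken and all letters distinct, that pins W to 4 ⇒ W=4.
Step 4. [col 2: S + H ≡ F (mod 10)] H=9 is one option consistent with column 2 (S + H ≡ F (mod 10), carry-in 0) — take it, so H=9.
Step 5. [col 2: S + H ≡ F (mod 10)] several values work for F in column 2 (S + H ≡ F (mod 10), carry-in 0); try F=0 ⇒ F=0.
Step 6. [col 2: S + H ≡ F (mod 10)] in column 2 we have S+H≡F with carry-in 0; given H=9, F=0 and digits 0,2,4,6,9 already taken and all letters distinct, that pins S to 1. So S=1.
Step 7. [col 3: A + Q ≡ H (mod 10)] A=3 is one option consistent with column 3 (A + Q ≡ H (mod 10), carry-in 1) — take it ⇒ A=3.
Step 8. [col 3: A + Q ≡ H (mod 10)] from column 3 (A=3, H=9, carry-in 1, digits 0,1,2,3,4,6,9 already taken and all letters distinct): Q must equal 5, so Q=5.
Step 9. [col 5: Q + Z ≡ R (mod 10)] column 5 reads Q+Z+carry(0)=R with Q=5, Z=2; with digits 0,1,2,3,4,5,6,9 already taken and all letters distinct, the only value for R is 7. So R=7.

Answer: A=3, F=0, H=9, P=6, Q=5, R=7, S=1, W=4, Z=2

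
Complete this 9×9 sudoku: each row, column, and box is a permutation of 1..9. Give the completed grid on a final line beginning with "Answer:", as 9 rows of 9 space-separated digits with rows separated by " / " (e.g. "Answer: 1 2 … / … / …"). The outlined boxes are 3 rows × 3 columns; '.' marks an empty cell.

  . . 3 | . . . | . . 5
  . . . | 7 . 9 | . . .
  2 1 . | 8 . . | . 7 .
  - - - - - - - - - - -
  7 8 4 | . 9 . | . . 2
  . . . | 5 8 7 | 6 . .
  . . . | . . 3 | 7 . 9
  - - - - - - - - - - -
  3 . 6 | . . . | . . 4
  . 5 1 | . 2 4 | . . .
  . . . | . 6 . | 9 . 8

Step 1. [r1c8∈{1,2,4,6,8,9}] across col 8, 9 lands solely at r1c8, so r1c8=9.
Step 2. [r8c7∈{3}] only 3 remains possible at r8c7. So r8c7=3.
Step 3. [r6c4∈{1,2,4,6}] 2 has one home in box 5: r6c4 ⇒ r6c4=2.
Step 4. [r1c4∈{1,4,6}] r1c4 is the only open cell in col 4 admitting 4, so r1c4=4.
Step 5. [r1c5∈{1}] r1c5 has the single candidate 1. So r1c5=1.
Step 6. [r4c8∈{1,3,5}] across row 4, 3 lands solely at r4c8 ⇒ r4c8=3.
Step 7. [r2c3∈{5,8}] r2c3 is the only open cell in col 3 admitting 8. So r2c3=8.
Step 8. [r5c9∈{1}] only 1 remains possible at r5c9, so r5c9=1.
Step 9. [r1c1∈{6}] only 6 remains possible at r1c1, so r1c1=6.
Step 10. [r2c2∈{4}] nothing but 4 survives at r2c2, so r2c2=4.
Step 11. [r6c3∈{5}] r6c3 has the single candidate 5. So r6c3=5.
Step 12. [r3c6∈{5,6}] 6 has one home in box 2: r3c6 ⇒ r3c6=6.
Step 13. [r4c6∈{1}] r4c6 has the single candidate 1 ⇒ r4c6=1.
Step 14. [r3c5∈{3,5}] r3c5 is the only open cell in row 3 admitting 5, so r3c5=5.
Step 15. [r9c3∈{2,7}] across col 3, 7 lands solely at r9c3 ⇒ r9c3=7.
Step 16. [r5c1∈{9}] nothing but 9 survives at r5c1. So r5c1=9.
Step 17. [r9c2∈{2}] nothing but 2 survives at r9c2. So r9c2=2.
Step 18. [r8c8∈{6}] only 6 remains possible at r8c8 ⇒ r8c8=6.
Step 19. [r9c6∈{5}] only 5 remains possible at r9c6, so r9c6=5.
Step 20. [r9c8∈{1}] r9c8's peers cover all but 1 ⇒ r9c8=1.
Step 21. [r2c8∈{2}] r2c8's peers cover all but 2, so r2c8=2.
Step 22. [r5c8∈{4}] r5c8 is down to just 4 ⇒ r5c8=4.
Step 23. [r7c4∈{1,9}] row 7 places 1 nowhere but r7c4. So r7c4=1.
Step 24. [r7c8∈{5}] r7c8's peers cover all but 5, so r7c8=5.
Step 25. [r3c9∈{3}] r3c9 has the single candidate 3 ⇒ r3c9=3.
Step 26. [r6c8∈{8}] nothing but 8 survives at r6c8, so r6c8=8.
Step 27. [r7c6∈{8}] nothing but 8 survives at r7c6, so r7c6=8.
Step 28. [r1c7∈{8}] nothing but 8 survives at r1c7 ⇒ r1c7=8.
Step 29. [r5c2∈{3}] r5c2's peers cover all but 3. So r5c2=3.
Step 30. [r1c6∈{2}] r1c6's peers cover all but 2. So r1c6=2.
Step 31. [r6c5∈{4}] nothing but 4 survives at r6c5, so r6c5=4.
Step 32. [r8c9∈{7}] nothing but 7 survives at r8c9 ⇒ r8c9=7.
Step 33. [r5c3∈{2}] r5c3 has the single candidate 2. So r5c3=2.
Step 34. [r2c1∈{5}] r2c1 is down to just 5, so r2c1=5.
Step 35. [r4c7∈{5}] r4c7's peers cover all but 5. So r4c7=5.
Step 36. [r2c9∈{6}] r2c9 is down to just 6. So r2c9=6.
Step 37. [r4c4∈{6}] r4c4 is down to just 6 ⇒ r4c4=6.
Step 38. [r3c3∈{9}] only 9 remains possible at r3c3, so r3c3=9.
Step 39. [r7c2∈{9}] only 9 remains possible at r7c2 ⇒ r7c2=9.
Step 40. [r7c5∈{7}] r7c5 has the single candidate 7 ⇒ r7c5=7.
Step 41. [r7c7∈{2}] r7c7 is down to just 2. So r7c7=2.
Step 42. [r9c4∈{3}] r9c4 has the single candidate 3 ⇒ r9c4=3.
Step 43. [r6c2∈{6}] only 6 remains possible at r6c2 ⇒ r6c2=6.
Step 44. [r1c2∈{7}] r1c2 is down to just 7 ⇒ r1c2=7.
Step 45. [r8c4∈{9}] r8c4 is down to just 9. So r8c4=9.
Step 46. [r6c1∈{1}] only 1 remains possible at r6c1, so r6c1=1.
Step 47. [r8c1∈{8}] r8c1 has the single candidate 8. So r8c1=8.
Step 48. [r9c1∈{4}] r9c1 is down to just 4 ⇒ r9c1=4.
Step 49. [r2c7∈{1}] only 1 remains possible at r2c7, so r2c7=1.
Step 50. [r2c5∈{3}] only 3 remains possible at r2c5 ⇒ r2c5=3.
Step 51. [r3c7∈{4}] r3c7's peers cover all but 4 ⇒ r3c7=4.

Answer: 6 7 3 4 1 2 8 9 5 / 5 4 8 7 3 9 1 2 6 / 2 1 9 8 5 6 4 7 3 / 7 8 4 6 9 1 5 3 2 / 9 3 2 5 8 7 6 4 1 / 1 6 5 2 4 3 7 8 9 / 3 9 6 1 7 8 2 5 4 / 8 5 1 9 2 4 3 6 7 / 4 2 7 3 6 5 9 1 8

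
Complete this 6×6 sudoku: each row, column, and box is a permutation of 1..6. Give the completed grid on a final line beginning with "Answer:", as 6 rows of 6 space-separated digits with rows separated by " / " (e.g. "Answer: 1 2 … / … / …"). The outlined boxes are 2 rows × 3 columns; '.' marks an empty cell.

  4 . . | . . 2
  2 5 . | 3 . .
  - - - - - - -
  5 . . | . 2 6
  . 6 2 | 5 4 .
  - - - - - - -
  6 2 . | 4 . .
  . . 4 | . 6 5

Step 1. [r3c4∈{1}] nothing but 1 survives at r3c4. So r3c4=1.
Step 2. [r2c5∈{1}] r2c5 has the single candidate 1, so r2c5=1.
Step 3. [r3c3∈{3}] r3c3 is down to just 3 ⇒ r3c3=3.
Step 4. [r6c1∈{1,3}] 3 has one home in col 1: r6c1. So r6c1=3.
Step 5. [r6c2∈{1}] only 1 remains possible at r6c2. So r6c2=1.
Step 6. [r2c3∈{6}] nothing but 6 survives at r2c3 ⇒ r2c3=6.
Step 7. [r5c5∈{3}] nothing but 3 survives at r5c5. So r5c5=3.
Step 8. [r1c3∈{1}] r1c3 is down to just 1 ⇒ r1c3=1.
Step 9. [r3c2∈{4}] r3c2 has the single candidate 4. So r3c2=4.
Step 10. [r1c2∈{3}] nothing but 3 survives at r1c2, so r1c2=3.
Step 11. [r1c5∈{5}] only 5 remains possible at r1c5, so r1c5=5.
Step 12. [r4c6∈{3}] r4c6 is down to just 3, so r4c6=3.
Step 13. [r5c3∈{5}] r5c3 is down to just 5 ⇒ r5c3=5.
Step 14. [r4c1∈{1}] only 1 remains possible at r4c1. So r4c1=1.
Step 15. [r1c4∈{6}] r1c4 is down to just 6 ⇒ r1c4=6.
Step 16. [r5c6∈{1}] r5c6 has the single candidate 1 ⇒ r5c6=1.
Step 17. [r6c4∈{2}] r6c4's peers cover all but 2. So r6c4=2.
Step 18. [r2c6∈{4}] r2c6 is down to just 4 ⇒ r2c6=4.

Answer: 4 3 1 6 5 2 / 2 5 6 3 1 4 / 5 4 3 1 2 6 / 1 6 2 5 4 3 / 6 2 5 4 3 1 / 3 1 4 2 6 5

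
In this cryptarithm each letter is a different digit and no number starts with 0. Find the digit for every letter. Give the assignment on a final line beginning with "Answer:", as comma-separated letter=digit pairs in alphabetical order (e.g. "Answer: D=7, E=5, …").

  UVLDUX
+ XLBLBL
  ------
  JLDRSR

Step 1. [col 1: X + L ≡ R (mod 10)] L=6 is one option consistent with column 1 (X + L ≡ R (mod 10), carry-in 0) — take it, so L=6.
Step 2. [col 1: X + L ≡ R (mod 10)] R=1 is one option consistent with column 1 (X + L ≡ R (mod 10), carry-in 0) — take it ⇒ R=1.
Step 3. [col 1: X + L ≡ R (mod 10)] column 1 reads X+L+carry(0)=R with L=6, R=1; with digits 1,6 already taken and all letters distinct, the only value for X is 5, so X=5.
Step 4. [col 2: U + B ≡ S (mod 10)] no forcing yet in column 2 (carry-in 1); B=7 is free and consistent — try it ⇒ B=7.
Step 5. [col 2: U + B ≡ S (mod 10)] no forcing yet in column 2 (carry-in 1); U=2 is free and consistent — try it. So U=2.
Step 6. [col 2: U + B ≡ S (mod 10)] column 2 reads U+B+carry(1)=S with U=2, B=7; with digits 1,2,5,6,7 already taken and all letters distinct, the only value for S is 0 ⇒ S=0.
Step 7. [col 3: D + L ≡ R (mod 10)] in column 3 we have D+L≡R with carry-in 1; given L=6, R=1 and digits 0,1,2,5,6,7 already taken and all letters distinct, that pins D to 4 ⇒ D=4.
Step 8. [col 5: V + L ≡ L (mod 10)] column 5 reads V+L+carry(1)=L with L=6; with digits 0,1,2,4,5,6,7 already taken and all letters distinct, the only value for V is 9, so V=9.
Step 9. [col 6: U + X ≡ J (mod 10)] from column 6 (U=2, X=5, carry-in 1, digits 0,1,2,4,5,6,7,9 already taken and all letters distinct): J must equal 8 ⇒ J=8.

Answer: B=7, D=4, J=8, L=6, R=1, S=0, U=2, V=9, X=5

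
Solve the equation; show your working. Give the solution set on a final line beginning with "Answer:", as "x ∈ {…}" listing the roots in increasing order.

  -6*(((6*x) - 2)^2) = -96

Step 1. [-6*(((6*x) - 2)^2) = -96] -6·(inner) — divide through by -6. So div: ((6*x) - 2)^2 = 16.
Step 2. [((6*x) - 2)^2 = 16] √ both sides: 16 ≥ 0 gives two branches. So sqrt: (6*x) - 2 = 4 or -4.
Step 3. [(6*x) - 2 = 4 or -4] peel the -2: add 2 from each side, so sub: 6*x = 6 or -2.
Step 4. [6*x = 6 or -2] divide by the outer 6. So div: x = 1 or -1/3.

Answer: x ∈ {-1/3, 1}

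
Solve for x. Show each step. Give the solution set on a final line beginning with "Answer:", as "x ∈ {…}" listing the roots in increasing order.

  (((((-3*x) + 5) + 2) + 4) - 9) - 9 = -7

Step 1. [(((((-3*x) + 5) + 2) + 4) - 9) - 9 = -7] 9 comes off first (add 9). So sub: ((((-3*x) + 5) + 2) + 4) - 9 = 2.
Step 2. [((((-3*x) + 5) + 2) + 4) - 9 = 2] the outer -9 inverts by adding 9 ⇒ sub: (((-3*x) + 5) + 2) + 4 = 11.
Step 3. [(((-3*x) + 5) + 2) + 4 = 11] subtract 4: x sits inside (… + 4), so sub: ((-3*x) + 5) + 2 = 7.
Step 4. [((-3*x) + 5) + 2 = 7] subtract 2: x sits inside (… + 2), so sub: (-3*x) + 5 = 5.
Step 5. [(-3*x) + 5 = 5] +5 is outermost — subtract 5 both sides ⇒ sub: -3*x = 0.
Step 6. [-3*x = 0] divide by the outer -3 ⇒ div: x = 0.

Answer: x ∈ {0}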